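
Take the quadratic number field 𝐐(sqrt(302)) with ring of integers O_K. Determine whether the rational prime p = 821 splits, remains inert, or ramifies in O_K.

302 mod 4 = 2, hence disc K = 4·302 = 1208 and O_K = ℤ[√302].
821 ∤ 1208, so 821 is unramified.
(302/821) = 302^410 mod 821 = 1, giving Legendre symbol 1.
Legendre symbol 1 ⇒ 821 is split.

821 splits in O_K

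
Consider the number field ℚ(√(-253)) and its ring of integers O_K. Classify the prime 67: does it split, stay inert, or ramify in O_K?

splits completely

-253 mod 4 = 3, hence disc K = 4·(-253) = -1012 and O_K = ℤ[√-253].
67 ∤ -1012, so 67 is unramified.
Legendre symbol by Euler's criterion: (-253/67) ≡ (-253)^33 ≡ 1 (mod 67), i.e. (-253/67) = 1.
d is a quadratic residue mod p, hence 67 splits in O_K.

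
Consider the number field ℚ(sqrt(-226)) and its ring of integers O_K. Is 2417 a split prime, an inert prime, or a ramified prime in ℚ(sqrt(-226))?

split

Since -226 ≢ 1 mod 4, the ring of integers is ℤ[√-226] with discriminant 4·(-226) = -904.
Since gcd(2417, -904) = 1 the prime 2417 does not ramify.
Compute (-226/2417) via Euler: 2191^((2417-1)/2) mod 2417 = 1, so (-226/2417) = 1.
Legendre symbol 1 ⇒ 2417 is split.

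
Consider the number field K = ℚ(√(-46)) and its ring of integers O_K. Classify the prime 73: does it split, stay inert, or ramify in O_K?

splits completely

-46 mod 4 = 2, hence disc K = 4·(-46) = -184 and O_K = ℤ[√-46].
disc(K) = -184 is not divisible by 73; 73 is unramified.
Legendre symbol by Euler's criterion: (-46/73) ≡ (-46)^36 ≡ 1 (mod 73), i.e. (-46/73) = 1.
Legendre symbol 1 ⇒ 73 is split.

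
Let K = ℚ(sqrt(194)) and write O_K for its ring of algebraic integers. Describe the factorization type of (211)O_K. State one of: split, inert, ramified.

splits completely

Since 194 ≢ 1 mod 4, the ring of integers is ℤ[√194] with discriminant 4·194 = 776.
Since gcd(211, 776) = 1 the prime 211 does not ramify.
(194/211) = 194^105 mod 211 = 1, giving Legendre symbol 1.
Legendre symbol 1 ⇒ 211 is split.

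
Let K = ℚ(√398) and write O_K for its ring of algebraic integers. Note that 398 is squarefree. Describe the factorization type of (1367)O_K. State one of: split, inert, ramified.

split — (1367) = 𝔭₁𝔭₂ with 𝔭₁ ≠ 𝔭₂

398 mod 4 = 2, hence disc K = 4·398 = 1592 and O_K = ℤ[√398].
disc(K) = 1592 is not divisible by 1367; 1367 is unramified.
Legendre symbol by Euler's criterion: (398/1367) ≡ 398^683 ≡ 1 (mod 1367), i.e. (398/1367) = 1.
(398/1367) = 1, so 1367 splits.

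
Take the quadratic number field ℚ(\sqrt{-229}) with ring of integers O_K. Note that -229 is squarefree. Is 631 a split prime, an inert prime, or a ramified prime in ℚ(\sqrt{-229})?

remains prime (inert)

d = -229 ≡ 3 (mod 4), so O_K = ℤ[√-229] and disc(K) = 4d = -916.
disc(K) = -916 is not divisible by 631; 631 is unramified.
Legendre symbol by Euler's criterion: (-229/631) ≡ (-229)^315 ≡ 630 (mod 631), i.e. (-229/631) = -1.
d is a non-residue mod p, hence 631 remains inert in O_K.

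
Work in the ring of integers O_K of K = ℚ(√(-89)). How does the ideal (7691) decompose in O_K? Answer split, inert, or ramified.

Since -89 ≢ 1 mod 4, the ring of integers is ℤ[√-89] with discriminant 4·(-89) = -356.
Since gcd(7691, -356) = 1 the prime 7691 does not ramify.
Euler's criterion: (-89)^3845 mod 7691 = 1. Thus (-89|7691) = 1.
(-89/7691) = 1, so 7691 splits.

splits completely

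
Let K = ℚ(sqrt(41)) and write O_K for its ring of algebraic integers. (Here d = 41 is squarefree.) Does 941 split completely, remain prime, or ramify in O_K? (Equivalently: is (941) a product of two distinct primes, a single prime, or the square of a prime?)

41 mod 4 = 1, hence disc K = 41 and O_K = ℤ[(1+√41)/2].
disc(K) = 41 is not divisible by 941; 941 is unramified.
(41/941) = 41^470 mod 941 = 1, giving Legendre symbol 1.
(41/941) = 1, so 941 splits.

splits completely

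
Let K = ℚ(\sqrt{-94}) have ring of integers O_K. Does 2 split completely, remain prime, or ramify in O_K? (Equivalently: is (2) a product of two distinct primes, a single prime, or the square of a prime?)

Since -94 ≢ 1 mod 4, the ring of integers is ℤ[√-94] with discriminant 4·(-94) = -376.
disc(K) = -376 = 2·(-188), so p = 2 is ramified.

p ramifies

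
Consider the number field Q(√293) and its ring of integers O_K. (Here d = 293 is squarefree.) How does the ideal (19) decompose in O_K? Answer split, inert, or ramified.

inert — (19) stays prime in O_K

d = 293 ≡ 1 (mod 4), so O_K = ℤ[(1+√293)/2] and disc(K) = d = 293.
Since gcd(19, 293) = 1 the prime 19 does not ramify.
(293/19) = 8^9 mod 19 = 18, giving Legendre symbol -1.
d is a non-residue mod p, hence 19 remains inert in O_K.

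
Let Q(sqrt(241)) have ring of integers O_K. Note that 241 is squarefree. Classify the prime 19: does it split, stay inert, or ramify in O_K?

inert — (19) stays prime in O_K

241 mod 4 = 1, hence disc K = 241 and O_K = ℤ[(1+√241)/2].
Since gcd(19, 241) = 1 the prime 19 does not ramify.
(241/19) = 13^9 mod 19 = 18, giving Legendre symbol -1.
d is a non-residue mod p, hence 19 remains inert in O_K.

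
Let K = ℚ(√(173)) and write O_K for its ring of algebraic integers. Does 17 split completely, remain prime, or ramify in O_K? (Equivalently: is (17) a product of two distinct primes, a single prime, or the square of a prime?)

173 mod 4 = 1, hence disc K = 173 and O_K = ℤ[(1+√173)/2].
disc(K) = 173 is not divisible by 17; 17 is unramified.
Euler's criterion: 173^8 mod 17 = 16. Thus (173|17) = -1.
(173/17) = -1, so 17 is inert.

p is inert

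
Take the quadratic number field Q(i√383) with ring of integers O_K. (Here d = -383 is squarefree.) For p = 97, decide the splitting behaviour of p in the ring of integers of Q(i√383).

-383 mod 4 = 1, hence disc K = -383 and O_K = ℤ[(1+√-383)/2].
97 ∤ -383, so 97 is unramified.
Euler's criterion: (-383)^48 mod 97 = 96. Thus (-383|97) = -1.
d is a non-residue mod p, hence 97 remains inert in O_K.

97 remains inert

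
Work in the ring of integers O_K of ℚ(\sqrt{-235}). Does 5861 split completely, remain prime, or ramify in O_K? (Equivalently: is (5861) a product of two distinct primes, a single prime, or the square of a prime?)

-235 mod 4 = 1, hence disc K = -235 and O_K = ℤ[(1+√-235)/2].
Since gcd(5861, -235) = 1 the prime 5861 does not ramify.
Legendre symbol by Euler's criterion: (-235/5861) ≡ (-235)^2930 ≡ 5860 (mod 5861), i.e. (-235/5861) = -1.
(-235/5861) = -1, so 5861 is inert.

inert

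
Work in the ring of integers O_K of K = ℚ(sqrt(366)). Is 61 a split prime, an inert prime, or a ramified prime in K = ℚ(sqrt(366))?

d = 366 ≡ 2 (mod 4), so O_K = ℤ[√366] and disc(K) = 4d = 1464.
Ramification test: 61 | 1464. The prime 61 ramifies in K.

p ramifies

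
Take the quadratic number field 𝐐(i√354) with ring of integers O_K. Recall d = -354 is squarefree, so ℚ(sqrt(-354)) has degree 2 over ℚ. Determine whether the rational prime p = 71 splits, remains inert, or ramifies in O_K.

d = -354 ≡ 2 (mod 4), so O_K = ℤ[√-354] and disc(K) = 4d = -1416.
Since gcd(71, -1416) = 1 the prime 71 does not ramify.
Compute (-354/71) via Euler: 1^((71-1)/2) mod 71 = 1, so (-354/71) = 1.
Legendre symbol 1 ⇒ 71 is split.

p splits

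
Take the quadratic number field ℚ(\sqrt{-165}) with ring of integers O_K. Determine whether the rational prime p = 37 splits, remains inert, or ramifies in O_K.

-165 mod 4 = 3, hence disc K = 4·(-165) = -660 and O_K = ℤ[√-165].
disc(K) = -660 is not divisible by 37; 37 is unramified.
Euler's criterion: (-165)^18 mod 37 = 36. Thus (-165|37) = -1.
Legendre symbol -1 ⇒ 37 is inert.

inert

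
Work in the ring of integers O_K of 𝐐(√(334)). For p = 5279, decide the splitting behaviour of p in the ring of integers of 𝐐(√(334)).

splits completely

334 mod 4 = 2, hence disc K = 4·334 = 1336 and O_K = ℤ[√334].
5279 ∤ 1336, so 5279 is unramified.
Legendre symbol by Euler's criterion: (334/5279) ≡ 334^2639 ≡ 1 (mod 5279), i.e. (334/5279) = 1.
d is a quadratic residue mod p, hence 5279 splits in O_K.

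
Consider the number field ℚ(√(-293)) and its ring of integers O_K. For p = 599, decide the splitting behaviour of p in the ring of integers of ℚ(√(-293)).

split — (599) = 𝔭₁𝔭₂ with 𝔭₁ ≠ 𝔭₂

Since -293 ≢ 1 mod 4, the ring of integers is ℤ[√-293] with discriminant 4·(-293) = -1172.
disc(K) = -1172 is not divisible by 599; 599 is unramified.
Euler's criterion: (-293)^299 mod 599 = 1. Thus (-293|599) = 1.
d is a quadratic residue mod p, hence 599 splits in O_K.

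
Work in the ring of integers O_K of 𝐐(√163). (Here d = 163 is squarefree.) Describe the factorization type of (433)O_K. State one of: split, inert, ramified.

inert

d = 163 ≡ 3 (mod 4), so O_K = ℤ[√163] and disc(K) = 4d = 652.
433 ∤ 652, so 433 is unramified.
Legendre symbol by Euler's criterion: (163/433) ≡ 163^216 ≡ 432 (mod 433), i.e. (163/433) = -1.
Legendre symbol -1 ⇒ 433 is inert.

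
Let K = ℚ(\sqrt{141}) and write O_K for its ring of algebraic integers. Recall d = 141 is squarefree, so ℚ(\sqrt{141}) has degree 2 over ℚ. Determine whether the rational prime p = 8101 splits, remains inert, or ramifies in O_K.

p splits

d = 141 ≡ 1 (mod 4), so O_K = ℤ[(1+√141)/2] and disc(K) = d = 141.
Since gcd(8101, 141) = 1 the prime 8101 does not ramify.
(141/8101) = 141^4050 mod 8101 = 1, giving Legendre symbol 1.
d is a quadratic residue mod p, hence 8101 splits in O_K.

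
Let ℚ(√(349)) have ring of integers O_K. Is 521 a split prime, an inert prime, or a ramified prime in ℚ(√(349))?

d = 349 ≡ 1 (mod 4), so O_K = ℤ[(1+√349)/2] and disc(K) = d = 349.
521 ∤ 349, so 521 is unramified.
(349/521) = 349^260 mod 521 = 520, giving Legendre symbol -1.
d is a non-residue mod p, hence 521 remains inert in O_K.

521 remains inert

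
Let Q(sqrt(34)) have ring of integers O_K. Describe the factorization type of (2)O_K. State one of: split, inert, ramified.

d = 34 ≡ 2 (mod 4), so O_K = ℤ[√34] and disc(K) = 4d = 136.
2 divides disc(K) = 136, so 2 ramifies.

2 is ramified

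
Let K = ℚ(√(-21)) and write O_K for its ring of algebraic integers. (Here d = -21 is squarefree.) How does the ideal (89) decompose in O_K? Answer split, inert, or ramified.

-21 mod 4 = 3, hence disc K = 4·(-21) = -84 and O_K = ℤ[√-21].
89 ∤ -84, so 89 is unramified.
(-21/89) = 68^44 mod 89 = 1, giving Legendre symbol 1.
Legendre symbol 1 ⇒ 89 is split.

splits completely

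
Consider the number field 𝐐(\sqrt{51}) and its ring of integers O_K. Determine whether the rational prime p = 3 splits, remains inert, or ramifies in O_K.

ramified — (3) = 𝔭²

d = 51 ≡ 3 (mod 4), so O_K = ℤ[√51] and disc(K) = 4d = 204.
Ramification test: 3 | 204. The prime 3 ramifies in K.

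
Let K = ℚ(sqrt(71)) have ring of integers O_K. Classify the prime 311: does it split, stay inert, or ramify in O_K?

71 mod 4 = 3, hence disc K = 4·71 = 284 and O_K = ℤ[√71].
disc(K) = 284 is not divisible by 311; 311 is unramified.
Compute (71/311) via Euler: 71^((311-1)/2) mod 311 = 310, so (71/311) = -1.
d is a non-residue mod p, hence 311 remains inert in O_K.

311 remains inert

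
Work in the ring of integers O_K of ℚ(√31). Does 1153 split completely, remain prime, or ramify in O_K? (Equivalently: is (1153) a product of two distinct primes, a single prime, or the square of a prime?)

p is inert

Since 31 ≢ 1 mod 4, the ring of integers is ℤ[√31] with discriminant 4·31 = 124.
disc(K) = 124 is not divisible by 1153; 1153 is unramified.
Euler's criterion: 31^576 mod 1153 = 1152. Thus (31|1153) = -1.
Legendre symbol -1 ⇒ 1153 is inert.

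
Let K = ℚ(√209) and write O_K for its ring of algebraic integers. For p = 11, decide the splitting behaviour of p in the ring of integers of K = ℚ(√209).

ramified

Since 209 ≡ 1 mod 4, the ring of integers is ℤ[(1+√209)/2] with discriminant 209.
Ramification test: 11 | 209. The prime 11 ramifies in K.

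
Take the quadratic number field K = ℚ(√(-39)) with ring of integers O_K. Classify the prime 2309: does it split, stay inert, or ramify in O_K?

split

-39 mod 4 = 1, hence disc K = -39 and O_K = ℤ[(1+√-39)/2].
2309 ∤ -39, so 2309 is unramified.
(-39/2309) = 2270^1154 mod 2309 = 1, giving Legendre symbol 1.
d is a quadratic residue mod p, hence 2309 splits in O_K.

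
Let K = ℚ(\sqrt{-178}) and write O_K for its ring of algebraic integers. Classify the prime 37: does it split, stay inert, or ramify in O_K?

d = -178 ≡ 2 (mod 4), so O_K = ℤ[√-178] and disc(K) = 4d = -712.
disc(K) = -712 is not divisible by 37; 37 is unramified.
Euler's criterion: (-178)^18 mod 37 = 1. Thus (-178|37) = 1.
(-178/37) = 1, so 37 splits.

split — (37) = 𝔭₁𝔭₂ with 𝔭₁ ≠ 𝔭₂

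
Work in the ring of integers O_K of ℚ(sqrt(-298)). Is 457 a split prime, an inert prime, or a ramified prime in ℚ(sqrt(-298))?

-298 mod 4 = 2, hence disc K = 4·(-298) = -1192 and O_K = ℤ[√-298].
457 ∤ -1192, so 457 is unramified.
(-298/457) = 159^228 mod 457 = 456, giving Legendre symbol -1.
(-298/457) = -1, so 457 is inert.

inert — (457) stays prime in O_K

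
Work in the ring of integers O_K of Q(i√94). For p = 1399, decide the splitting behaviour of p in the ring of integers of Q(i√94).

Since -94 ≢ 1 mod 4, the ring of integers is ℤ[√-94] with discriminant 4·(-94) = -376.
disc(K) = -376 is not divisible by 1399; 1399 is unramified.
Legendre symbol by Euler's criterion: (-94/1399) ≡ (-94)^699 ≡ 1 (mod 1399), i.e. (-94/1399) = 1.
Legendre symbol 1 ⇒ 1399 is split.

1399 splits in O_K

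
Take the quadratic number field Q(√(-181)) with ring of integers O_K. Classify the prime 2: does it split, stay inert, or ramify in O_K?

d = -181 ≡ 3 (mod 4), so O_K = ℤ[√-181] and disc(K) = 4d = -724.
2 divides disc(K) = -724, so 2 ramifies.

ramified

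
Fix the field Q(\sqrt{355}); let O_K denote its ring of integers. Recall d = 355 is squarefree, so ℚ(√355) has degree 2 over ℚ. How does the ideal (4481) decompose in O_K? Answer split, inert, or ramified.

Since 355 ≢ 1 mod 4, the ring of integers is ℤ[√355] with discriminant 4·355 = 1420.
4481 ∤ 1420, so 4481 is unramified.
(355/4481) = 355^2240 mod 4481 = 1, giving Legendre symbol 1.
(355/4481) = 1, so 4481 splits.

splits completely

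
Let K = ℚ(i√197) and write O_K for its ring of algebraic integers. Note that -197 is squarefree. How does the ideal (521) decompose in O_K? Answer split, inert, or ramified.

-197 mod 4 = 3, hence disc K = 4·(-197) = -788 and O_K = ℤ[√-197].
disc(K) = -788 is not divisible by 521; 521 is unramified.
(-197/521) = 324^260 mod 521 = 1, giving Legendre symbol 1.
Legendre symbol 1 ⇒ 521 is split.

splits completely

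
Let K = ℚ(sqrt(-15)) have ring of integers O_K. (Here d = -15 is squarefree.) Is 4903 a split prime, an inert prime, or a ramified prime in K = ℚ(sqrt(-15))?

p is inert

d = -15 ≡ 1 (mod 4), so O_K = ℤ[(1+√-15)/2] and disc(K) = d = -15.
disc(K) = -15 is not divisible by 4903; 4903 is unramified.
(-15/4903) = 4888^2451 mod 4903 = 4902, giving Legendre symbol -1.
d is a non-residue mod p, hence 4903 remains inert in O_K.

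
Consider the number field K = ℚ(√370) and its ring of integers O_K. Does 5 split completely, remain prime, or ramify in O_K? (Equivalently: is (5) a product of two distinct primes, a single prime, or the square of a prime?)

5 is ramified

d = 370 ≡ 2 (mod 4), so O_K = ℤ[√370] and disc(K) = 4d = 1480.
Ramification test: 5 | 1480. The prime 5 ramifies in K.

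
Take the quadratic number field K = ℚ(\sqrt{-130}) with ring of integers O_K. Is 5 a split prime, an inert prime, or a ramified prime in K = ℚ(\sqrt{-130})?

Since -130 ≢ 1 mod 4, the ring of integers is ℤ[√-130] with discriminant 4·(-130) = -520.
disc(K) = -520 = 5·(-104), so p = 5 is ramified.

ramifies in O_K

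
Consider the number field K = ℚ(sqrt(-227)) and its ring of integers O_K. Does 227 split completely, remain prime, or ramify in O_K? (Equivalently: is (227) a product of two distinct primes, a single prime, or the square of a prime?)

ramified — (227) = 𝔭²

Since -227 ≡ 1 mod 4, the ring of integers is ℤ[(1+√-227)/2] with discriminant -227.
227 divides disc(K) = -227, so 227 ramifies.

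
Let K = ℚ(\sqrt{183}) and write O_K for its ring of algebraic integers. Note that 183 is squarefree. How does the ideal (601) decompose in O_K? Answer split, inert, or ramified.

601 splits in O_K

d = 183 ≡ 3 (mod 4), so O_K = ℤ[√183] and disc(K) = 4d = 732.
disc(K) = 732 is not divisible by 601; 601 is unramified.
(183/601) = 183^300 mod 601 = 1, giving Legendre symbol 1.
d is a quadratic residue mod p, hence 601 splits in O_K.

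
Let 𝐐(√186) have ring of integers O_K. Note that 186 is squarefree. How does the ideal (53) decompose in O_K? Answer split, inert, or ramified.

Since 186 ≢ 1 mod 4, the ring of integers is ℤ[√186] with discriminant 4·186 = 744.
Since gcd(53, 744) = 1 the prime 53 does not ramify.
(186/53) = 27^26 mod 53 = 52, giving Legendre symbol -1.
d is a non-residue mod p, hence 53 remains inert in O_K.

p is inert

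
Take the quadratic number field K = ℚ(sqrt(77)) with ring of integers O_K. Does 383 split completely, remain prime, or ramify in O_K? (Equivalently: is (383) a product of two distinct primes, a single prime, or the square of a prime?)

d = 77 ≡ 1 (mod 4), so O_K = ℤ[(1+√77)/2] and disc(K) = d = 77.
Since gcd(383, 77) = 1 the prime 383 does not ramify.
Compute (77/383) via Euler: 77^((383-1)/2) mod 383 = 382, so (77/383) = -1.
d is a non-residue mod p, hence 383 remains inert in O_K.

remains prime (inert)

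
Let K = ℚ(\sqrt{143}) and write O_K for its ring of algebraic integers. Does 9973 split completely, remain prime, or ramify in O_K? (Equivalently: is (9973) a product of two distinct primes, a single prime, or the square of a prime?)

143 mod 4 = 3, hence disc K = 4·143 = 572 and O_K = ℤ[√143].
disc(K) = 572 is not divisible by 9973; 9973 is unramified.
(143/9973) = 143^4986 mod 9973 = 1, giving Legendre symbol 1.
d is a quadratic residue mod p, hence 9973 splits in O_K.

9973 splits in O_K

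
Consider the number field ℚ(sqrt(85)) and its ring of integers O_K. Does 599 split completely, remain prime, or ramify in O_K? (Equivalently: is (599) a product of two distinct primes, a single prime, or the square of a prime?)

Since 85 ≡ 1 mod 4, the ring of integers is ℤ[(1+√85)/2] with discriminant 85.
Since gcd(599, 85) = 1 the prime 599 does not ramify.
(85/599) = 85^299 mod 599 = 1, giving Legendre symbol 1.
d is a quadratic residue mod p, hence 599 splits in O_K.

p splits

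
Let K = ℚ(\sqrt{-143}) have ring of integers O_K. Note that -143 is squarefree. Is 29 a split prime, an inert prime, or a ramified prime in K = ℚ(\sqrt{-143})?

inert — (29) stays prime in O_K

Since -143 ≡ 1 mod 4, the ring of integers is ℤ[(1+√-143)/2] with discriminant -143.
disc(K) = -143 is not divisible by 29; 29 is unramified.
Euler's criterion: (-143)^14 mod 29 = 28. Thus (-143|29) = -1.
d is a non-residue mod p, hence 29 remains inert in O_K.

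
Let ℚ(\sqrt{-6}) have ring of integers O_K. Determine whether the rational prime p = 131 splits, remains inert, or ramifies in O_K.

p splits

-6 mod 4 = 2, hence disc K = 4·(-6) = -24 and O_K = ℤ[√-6].
131 ∤ -24, so 131 is unramified.
(-6/131) = 125^65 mod 131 = 1, giving Legendre symbol 1.
(-6/131) = 1, so 131 splits.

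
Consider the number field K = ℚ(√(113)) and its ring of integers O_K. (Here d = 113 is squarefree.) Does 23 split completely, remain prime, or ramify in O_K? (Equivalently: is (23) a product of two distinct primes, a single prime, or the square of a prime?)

d = 113 ≡ 1 (mod 4), so O_K = ℤ[(1+√113)/2] and disc(K) = d = 113.
23 ∤ 113, so 23 is unramified.
(113/23) = 21^11 mod 23 = 22, giving Legendre symbol -1.
Legendre symbol -1 ⇒ 23 is inert.

inert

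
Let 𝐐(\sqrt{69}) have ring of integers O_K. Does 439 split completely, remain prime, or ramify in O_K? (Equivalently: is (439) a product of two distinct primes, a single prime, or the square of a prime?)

d = 69 ≡ 1 (mod 4), so O_K = ℤ[(1+√69)/2] and disc(K) = d = 69.
439 ∤ 69, so 439 is unramified.
(69/439) = 69^219 mod 439 = 1, giving Legendre symbol 1.
Legendre symbol 1 ⇒ 439 is split.

split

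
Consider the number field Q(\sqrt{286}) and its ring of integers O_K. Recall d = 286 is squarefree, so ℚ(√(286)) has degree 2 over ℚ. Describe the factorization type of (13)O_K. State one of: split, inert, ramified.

286 mod 4 = 2, hence disc K = 4·286 = 1144 and O_K = ℤ[√286].
Ramification test: 13 | 1144. The prime 13 ramifies in K.

ramified — (13) = 𝔭²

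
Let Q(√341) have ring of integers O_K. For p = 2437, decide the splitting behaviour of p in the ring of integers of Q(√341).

d = 341 ≡ 1 (mod 4), so O_K = ℤ[(1+√341)/2] and disc(K) = d = 341.
2437 ∤ 341, so 2437 is unramified.
Euler's criterion: 341^1218 mod 2437 = 2436. Thus (341|2437) = -1.
d is a non-residue mod p, hence 2437 remains inert in O_K.

inert — (2437) stays prime in O_K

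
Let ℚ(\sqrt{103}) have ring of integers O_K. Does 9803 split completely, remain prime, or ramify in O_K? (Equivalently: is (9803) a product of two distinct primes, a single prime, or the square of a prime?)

remains prime (inert)

Since 103 ≢ 1 mod 4, the ring of integers is ℤ[√103] with discriminant 4·103 = 412.
disc(K) = 412 is not divisible by 9803; 9803 is unramified.
Euler's criterion: 103^4901 mod 9803 = 9802. Thus (103|9803) = -1.
(103/9803) = -1, so 9803 is inert.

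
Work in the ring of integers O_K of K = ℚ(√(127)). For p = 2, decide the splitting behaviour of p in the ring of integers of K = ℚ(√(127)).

2 is ramified

Since 127 ≢ 1 mod 4, the ring of integers is ℤ[√127] with discriminant 4·127 = 508.
disc(K) = 508 = 2·254, so p = 2 is ramified.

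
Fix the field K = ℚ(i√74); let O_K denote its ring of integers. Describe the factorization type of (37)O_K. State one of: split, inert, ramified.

-74 mod 4 = 2, hence disc K = 4·(-74) = -296 and O_K = ℤ[√-74].
disc(K) = -296 = 37·(-8), so p = 37 is ramified.

37 is ramified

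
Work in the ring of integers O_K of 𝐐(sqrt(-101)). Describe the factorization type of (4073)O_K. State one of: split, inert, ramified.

split

d = -101 ≡ 3 (mod 4), so O_K = ℤ[√-101] and disc(K) = 4d = -404.
Since gcd(4073, -404) = 1 the prime 4073 does not ramify.
Compute (-101/4073) via Euler: 3972^((4073-1)/2) mod 4073 = 1, so (-101/4073) = 1.
(-101/4073) = 1, so 4073 splits.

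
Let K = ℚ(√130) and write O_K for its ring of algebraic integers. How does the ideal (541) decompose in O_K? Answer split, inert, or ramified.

130 mod 4 = 2, hence disc K = 4·130 = 520 and O_K = ℤ[√130].
disc(K) = 520 is not divisible by 541; 541 is unramified.
(130/541) = 130^270 mod 541 = 1, giving Legendre symbol 1.
Legendre symbol 1 ⇒ 541 is split.

p splits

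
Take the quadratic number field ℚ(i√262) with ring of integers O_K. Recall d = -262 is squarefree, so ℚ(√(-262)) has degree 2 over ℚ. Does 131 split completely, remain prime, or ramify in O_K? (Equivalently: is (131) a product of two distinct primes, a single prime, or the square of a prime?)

ramified — (131) = 𝔭²

Since -262 ≢ 1 mod 4, the ring of integers is ℤ[√-262] with discriminant 4·(-262) = -1048.
131 divides disc(K) = -1048, so 131 ramifies.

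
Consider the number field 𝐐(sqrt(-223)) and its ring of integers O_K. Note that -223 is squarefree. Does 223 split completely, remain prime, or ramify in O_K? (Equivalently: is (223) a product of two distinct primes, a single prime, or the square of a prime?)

d = -223 ≡ 1 (mod 4), so O_K = ℤ[(1+√-223)/2] and disc(K) = d = -223.
Ramification test: 223 | -223. The prime 223 ramifies in K.

ramified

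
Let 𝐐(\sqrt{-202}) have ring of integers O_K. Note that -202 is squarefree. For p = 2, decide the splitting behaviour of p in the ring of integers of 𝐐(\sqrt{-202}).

ramifies in O_K

d = -202 ≡ 2 (mod 4), so O_K = ℤ[√-202] and disc(K) = 4d = -808.
2 divides disc(K) = -808, so 2 ramifies.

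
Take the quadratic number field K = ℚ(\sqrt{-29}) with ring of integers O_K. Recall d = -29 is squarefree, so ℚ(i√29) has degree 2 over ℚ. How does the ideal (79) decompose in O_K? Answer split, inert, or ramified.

79 splits in O_K

-29 mod 4 = 3, hence disc K = 4·(-29) = -116 and O_K = ℤ[√-29].
79 ∤ -116, so 79 is unramified.
Legendre symbol by Euler's criterion: (-29/79) ≡ (-29)^39 ≡ 1 (mod 79), i.e. (-29/79) = 1.
d is a quadratic residue mod p, hence 79 splits in O_K.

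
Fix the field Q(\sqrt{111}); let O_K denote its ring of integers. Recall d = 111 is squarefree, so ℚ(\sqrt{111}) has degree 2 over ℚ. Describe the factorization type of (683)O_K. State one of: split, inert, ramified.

111 mod 4 = 3, hence disc K = 4·111 = 444 and O_K = ℤ[√111].
683 ∤ 444, so 683 is unramified.
Euler's criterion: 111^341 mod 683 = 682. Thus (111|683) = -1.
d is a non-residue mod p, hence 683 remains inert in O_K.

inert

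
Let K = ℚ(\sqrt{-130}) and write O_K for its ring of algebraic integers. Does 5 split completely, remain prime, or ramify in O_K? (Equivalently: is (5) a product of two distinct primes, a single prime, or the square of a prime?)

Since -130 ≢ 1 mod 4, the ring of integers is ℤ[√-130] with discriminant 4·(-130) = -520.
5 divides disc(K) = -520, so 5 ramifies.

ramified — (5) = 𝔭²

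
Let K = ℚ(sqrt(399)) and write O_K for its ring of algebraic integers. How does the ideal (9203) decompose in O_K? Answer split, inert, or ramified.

inert

399 mod 4 = 3, hence disc K = 4·399 = 1596 and O_K = ℤ[√399].
disc(K) = 1596 is not divisible by 9203; 9203 is unramified.
Legendre symbol by Euler's criterion: (399/9203) ≡ 399^4601 ≡ 9202 (mod 9203), i.e. (399/9203) = -1.
(399/9203) = -1, so 9203 is inert.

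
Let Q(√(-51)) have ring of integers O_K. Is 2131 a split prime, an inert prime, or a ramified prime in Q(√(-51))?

Since -51 ≡ 1 mod 4, the ring of integers is ℤ[(1+√-51)/2] with discriminant -51.
Since gcd(2131, -51) = 1 the prime 2131 does not ramify.
(-51/2131) = 2080^1065 mod 2131 = 2130, giving Legendre symbol -1.
d is a non-residue mod p, hence 2131 remains inert in O_K.

inert — (2131) stays prime in O_K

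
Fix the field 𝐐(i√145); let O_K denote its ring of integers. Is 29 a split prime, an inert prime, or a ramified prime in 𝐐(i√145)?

ramified — (29) = 𝔭²

-145 mod 4 = 3, hence disc K = 4·(-145) = -580 and O_K = ℤ[√-145].
disc(K) = -580 = 29·(-20), so p = 29 is ramified.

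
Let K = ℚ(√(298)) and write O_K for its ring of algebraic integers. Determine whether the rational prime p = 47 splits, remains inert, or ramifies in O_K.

Since 298 ≢ 1 mod 4, the ring of integers is ℤ[√298] with discriminant 4·298 = 1192.
disc(K) = 1192 is not divisible by 47; 47 is unramified.
(298/47) = 16^23 mod 47 = 1, giving Legendre symbol 1.
(298/47) = 1, so 47 splits.

p splits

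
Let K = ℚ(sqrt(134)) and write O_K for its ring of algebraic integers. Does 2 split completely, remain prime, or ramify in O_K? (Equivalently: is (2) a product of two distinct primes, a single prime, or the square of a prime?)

134 mod 4 = 2, hence disc K = 4·134 = 536 and O_K = ℤ[√134].
2 divides disc(K) = 536, so 2 ramifies.

2 is ramified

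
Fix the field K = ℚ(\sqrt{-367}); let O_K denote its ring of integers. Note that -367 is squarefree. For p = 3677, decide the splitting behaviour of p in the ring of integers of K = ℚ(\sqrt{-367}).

split — (3677) = 𝔭₁𝔭₂ with 𝔭₁ ≠ 𝔭₂

Since -367 ≡ 1 mod 4, the ring of integers is ℤ[(1+√-367)/2] with discriminant -367.
Since gcd(3677, -367) = 1 the prime 3677 does not ramify.
Legendre symbol by Euler's criterion: (-367/3677) ≡ (-367)^1838 ≡ 1 (mod 3677), i.e. (-367/3677) = 1.
d is a quadratic residue mod p, hence 3677 splits in O_K.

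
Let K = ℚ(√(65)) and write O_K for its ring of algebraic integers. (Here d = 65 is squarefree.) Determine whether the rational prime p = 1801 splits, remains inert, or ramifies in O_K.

d = 65 ≡ 1 (mod 4), so O_K = ℤ[(1+√65)/2] and disc(K) = d = 65.
1801 ∤ 65, so 1801 is unramified.
Compute (65/1801) via Euler: 65^((1801-1)/2) mod 1801 = 1800, so (65/1801) = -1.
(65/1801) = -1, so 1801 is inert.

p is inert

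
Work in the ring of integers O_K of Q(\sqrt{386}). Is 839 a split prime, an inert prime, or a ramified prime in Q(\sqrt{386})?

p splits

d = 386 ≡ 2 (mod 4), so O_K = ℤ[√386] and disc(K) = 4d = 1544.
839 ∤ 1544, so 839 is unramified.
Compute (386/839) via Euler: 386^((839-1)/2) mod 839 = 1, so (386/839) = 1.
d is a quadratic residue mod p, hence 839 splits in O_K.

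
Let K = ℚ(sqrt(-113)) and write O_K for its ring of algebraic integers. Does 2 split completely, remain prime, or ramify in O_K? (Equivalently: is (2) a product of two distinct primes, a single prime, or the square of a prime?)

ramified

-113 mod 4 = 3, hence disc K = 4·(-113) = -452 and O_K = ℤ[√-113].
Ramification test: 2 | -452. The prime 2 ramifies in K.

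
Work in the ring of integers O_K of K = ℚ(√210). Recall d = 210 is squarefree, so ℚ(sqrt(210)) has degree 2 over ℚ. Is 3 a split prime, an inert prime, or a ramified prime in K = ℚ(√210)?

ramified — (3) = 𝔭²

d = 210 ≡ 2 (mod 4), so O_K = ℤ[√210] and disc(K) = 4d = 840.
3 divides disc(K) = 840, so 3 ramifies.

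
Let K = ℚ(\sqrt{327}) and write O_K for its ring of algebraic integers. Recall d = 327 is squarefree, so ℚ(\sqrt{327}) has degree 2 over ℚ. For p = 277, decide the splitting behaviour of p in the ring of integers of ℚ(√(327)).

Since 327 ≢ 1 mod 4, the ring of integers is ℤ[√327] with discriminant 4·327 = 1308.
Since gcd(277, 1308) = 1 the prime 277 does not ramify.
(327/277) = 50^138 mod 277 = 276, giving Legendre symbol -1.
(327/277) = -1, so 277 is inert.

inert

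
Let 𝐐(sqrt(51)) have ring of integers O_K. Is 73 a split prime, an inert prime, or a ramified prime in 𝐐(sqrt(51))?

d = 51 ≡ 3 (mod 4), so O_K = ℤ[√51] and disc(K) = 4d = 204.
Since gcd(73, 204) = 1 the prime 73 does not ramify.
Euler's criterion: 51^36 mod 73 = 72. Thus (51|73) = -1.
Legendre symbol -1 ⇒ 73 is inert.

73 remains inert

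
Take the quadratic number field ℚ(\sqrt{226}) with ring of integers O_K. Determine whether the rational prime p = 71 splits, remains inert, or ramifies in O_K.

71 remains inert

Since 226 ≢ 1 mod 4, the ring of integers is ℤ[√226] with discriminant 4·226 = 904.
disc(K) = 904 is not divisible by 71; 71 is unramified.
(226/71) = 13^35 mod 71 = 70, giving Legendre symbol -1.
Legendre symbol -1 ⇒ 71 is inert.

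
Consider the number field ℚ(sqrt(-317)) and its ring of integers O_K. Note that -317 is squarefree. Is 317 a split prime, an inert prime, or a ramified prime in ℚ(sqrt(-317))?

p ramifies

-317 mod 4 = 3, hence disc K = 4·(-317) = -1268 and O_K = ℤ[√-317].
disc(K) = -1268 = 317·(-4), so p = 317 is ramified.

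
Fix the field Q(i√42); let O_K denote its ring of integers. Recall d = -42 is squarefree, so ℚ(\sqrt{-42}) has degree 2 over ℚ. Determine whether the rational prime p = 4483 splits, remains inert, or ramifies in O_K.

remains prime (inert)

Since -42 ≢ 1 mod 4, the ring of integers is ℤ[√-42] with discriminant 4·(-42) = -168.
Since gcd(4483, -168) = 1 the prime 4483 does not ramify.
Legendre symbol by Euler's criterion: (-42/4483) ≡ (-42)^2241 ≡ 4482 (mod 4483), i.e. (-42/4483) = -1.
Legendre symbol -1 ⇒ 4483 is inert.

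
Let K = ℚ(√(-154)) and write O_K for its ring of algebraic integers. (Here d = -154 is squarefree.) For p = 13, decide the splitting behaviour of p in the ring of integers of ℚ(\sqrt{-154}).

remains prime (inert)

d = -154 ≡ 2 (mod 4), so O_K = ℤ[√-154] and disc(K) = 4d = -616.
Since gcd(13, -616) = 1 the prime 13 does not ramify.
(-154/13) = 2^6 mod 13 = 12, giving Legendre symbol -1.
Legendre symbol -1 ⇒ 13 is inert.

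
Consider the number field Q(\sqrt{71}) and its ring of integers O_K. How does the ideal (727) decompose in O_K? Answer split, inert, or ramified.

71 mod 4 = 3, hence disc K = 4·71 = 284 and O_K = ℤ[√71].
727 ∤ 284, so 727 is unramified.
Euler's criterion: 71^363 mod 727 = 1. Thus (71|727) = 1.
(71/727) = 1, so 727 splits.

split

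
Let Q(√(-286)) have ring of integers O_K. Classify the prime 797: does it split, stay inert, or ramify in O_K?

remains prime (inert)

Since -286 ≢ 1 mod 4, the ring of integers is ℤ[√-286] with discriminant 4·(-286) = -1144.
797 ∤ -1144, so 797 is unramified.
Legendre symbol by Euler's criterion: (-286/797) ≡ (-286)^398 ≡ 796 (mod 797), i.e. (-286/797) = -1.
d is a non-residue mod p, hence 797 remains inert in O_K.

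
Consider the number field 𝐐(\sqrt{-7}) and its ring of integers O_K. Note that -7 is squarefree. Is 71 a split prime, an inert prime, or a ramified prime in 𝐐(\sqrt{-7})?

p splits

d = -7 ≡ 1 (mod 4), so O_K = ℤ[(1+√-7)/2] and disc(K) = d = -7.
disc(K) = -7 is not divisible by 71; 71 is unramified.
Compute (-7/71) via Euler: 64^((71-1)/2) mod 71 = 1, so (-7/71) = 1.
d is a quadratic residue mod p, hence 71 splits in O_K.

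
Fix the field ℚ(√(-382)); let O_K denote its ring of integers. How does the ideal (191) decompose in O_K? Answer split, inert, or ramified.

191 is ramified

d = -382 ≡ 2 (mod 4), so O_K = ℤ[√-382] and disc(K) = 4d = -1528.
191 divides disc(K) = -1528, so 191 ramifies.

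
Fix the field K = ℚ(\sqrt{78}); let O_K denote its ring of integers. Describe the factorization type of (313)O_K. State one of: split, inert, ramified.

p splits

d = 78 ≡ 2 (mod 4), so O_K = ℤ[√78] and disc(K) = 4d = 312.
disc(K) = 312 is not divisible by 313; 313 is unramified.
Legendre symbol by Euler's criterion: (78/313) ≡ 78^156 ≡ 1 (mod 313), i.e. (78/313) = 1.
Legendre symbol 1 ⇒ 313 is split.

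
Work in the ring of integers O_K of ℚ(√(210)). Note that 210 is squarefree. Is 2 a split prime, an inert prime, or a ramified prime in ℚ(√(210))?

Since 210 ≢ 1 mod 4, the ring of integers is ℤ[√210] with discriminant 4·210 = 840.
2 divides disc(K) = 840, so 2 ramifies.

ramified — (2) = 𝔭²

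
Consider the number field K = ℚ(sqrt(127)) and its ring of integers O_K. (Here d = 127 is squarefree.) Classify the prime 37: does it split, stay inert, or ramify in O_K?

37 splits in O_K

127 mod 4 = 3, hence disc K = 4·127 = 508 and O_K = ℤ[√127].
Since gcd(37, 508) = 1 the prime 37 does not ramify.
Compute (127/37) via Euler: 16^((37-1)/2) mod 37 = 1, so (127/37) = 1.
d is a quadratic residue mod p, hence 37 splits in O_K.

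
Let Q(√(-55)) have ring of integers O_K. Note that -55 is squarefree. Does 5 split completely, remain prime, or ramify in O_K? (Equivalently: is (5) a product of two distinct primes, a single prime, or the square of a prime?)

5 is ramified

d = -55 ≡ 1 (mod 4), so O_K = ℤ[(1+√-55)/2] and disc(K) = d = -55.
5 divides disc(K) = -55, so 5 ramifies.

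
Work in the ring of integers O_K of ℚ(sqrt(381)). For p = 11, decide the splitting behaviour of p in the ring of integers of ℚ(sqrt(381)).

Since 381 ≡ 1 mod 4, the ring of integers is ℤ[(1+√381)/2] with discriminant 381.
11 ∤ 381, so 11 is unramified.
Compute (381/11) via Euler: 7^((11-1)/2) mod 11 = 10, so (381/11) = -1.
d is a non-residue mod p, hence 11 remains inert in O_K.

remains prime (inert)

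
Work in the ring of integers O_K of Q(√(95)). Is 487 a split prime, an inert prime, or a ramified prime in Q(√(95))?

487 remains inert

95 mod 4 = 3, hence disc K = 4·95 = 380 and O_K = ℤ[√95].
487 ∤ 380, so 487 is unramified.
(95/487) = 95^243 mod 487 = 486, giving Legendre symbol -1.
(95/487) = -1, so 487 is inert.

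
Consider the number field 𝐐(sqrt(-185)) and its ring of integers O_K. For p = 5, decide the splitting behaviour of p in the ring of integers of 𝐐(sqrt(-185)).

Since -185 ≢ 1 mod 4, the ring of integers is ℤ[√-185] with discriminant 4·(-185) = -740.
5 divides disc(K) = -740, so 5 ramifies.

ramifies in O_K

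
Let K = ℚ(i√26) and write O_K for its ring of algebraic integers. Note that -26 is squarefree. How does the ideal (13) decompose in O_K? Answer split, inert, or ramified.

ramified

-26 mod 4 = 2, hence disc K = 4·(-26) = -104 and O_K = ℤ[√-26].
Ramification test: 13 | -104. The prime 13 ramifies in K.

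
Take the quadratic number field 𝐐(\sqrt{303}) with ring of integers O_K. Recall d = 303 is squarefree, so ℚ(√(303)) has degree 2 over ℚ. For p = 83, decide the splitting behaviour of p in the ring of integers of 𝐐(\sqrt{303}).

p is inert

Since 303 ≢ 1 mod 4, the ring of integers is ℤ[√303] with discriminant 4·303 = 1212.
disc(K) = 1212 is not divisible by 83; 83 is unramified.
(303/83) = 54^41 mod 83 = 82, giving Legendre symbol -1.
Legendre symbol -1 ⇒ 83 is inert.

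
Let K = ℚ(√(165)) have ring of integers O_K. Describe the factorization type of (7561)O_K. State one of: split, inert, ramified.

7561 splits in O_K

165 mod 4 = 1, hence disc K = 165 and O_K = ℤ[(1+√165)/2].
Since gcd(7561, 165) = 1 the prime 7561 does not ramify.
(165/7561) = 165^3780 mod 7561 = 1, giving Legendre symbol 1.
Legendre symbol 1 ⇒ 7561 is split.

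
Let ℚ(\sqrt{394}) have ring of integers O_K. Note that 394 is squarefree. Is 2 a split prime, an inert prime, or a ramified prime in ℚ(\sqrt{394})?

d = 394 ≡ 2 (mod 4), so O_K = ℤ[√394] and disc(K) = 4d = 1576.
Ramification test: 2 | 1576. The prime 2 ramifies in K.

2 is ramified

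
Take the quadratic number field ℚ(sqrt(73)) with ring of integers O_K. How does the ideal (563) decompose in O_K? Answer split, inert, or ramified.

d = 73 ≡ 1 (mod 4), so O_K = ℤ[(1+√73)/2] and disc(K) = d = 73.
563 ∤ 73, so 563 is unramified.
(73/563) = 73^281 mod 563 = 562, giving Legendre symbol -1.
d is a non-residue mod p, hence 563 remains inert in O_K.

inert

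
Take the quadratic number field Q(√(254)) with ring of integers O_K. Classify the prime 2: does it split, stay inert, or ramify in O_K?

Since 254 ≢ 1 mod 4, the ring of integers is ℤ[√254] with discriminant 4·254 = 1016.
disc(K) = 1016 = 2·508, so p = 2 is ramified.

ramified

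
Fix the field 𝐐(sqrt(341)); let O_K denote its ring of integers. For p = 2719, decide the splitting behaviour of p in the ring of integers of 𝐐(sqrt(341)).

d = 341 ≡ 1 (mod 4), so O_K = ℤ[(1+√341)/2] and disc(K) = d = 341.
Since gcd(2719, 341) = 1 the prime 2719 does not ramify.
(341/2719) = 341^1359 mod 2719 = 1, giving Legendre symbol 1.
Legendre symbol 1 ⇒ 2719 is split.

split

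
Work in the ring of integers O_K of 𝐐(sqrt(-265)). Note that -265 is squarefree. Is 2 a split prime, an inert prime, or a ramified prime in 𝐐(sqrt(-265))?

ramifies in O_K

Since -265 ≢ 1 mod 4, the ring of integers is ℤ[√-265] with discriminant 4·(-265) = -1060.
Ramification test: 2 | -1060. The prime 2 ramifies in K.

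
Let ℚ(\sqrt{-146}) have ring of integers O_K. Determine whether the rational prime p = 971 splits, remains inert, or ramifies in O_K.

p is inert

d = -146 ≡ 2 (mod 4), so O_K = ℤ[√-146] and disc(K) = 4d = -584.
Since gcd(971, -584) = 1 the prime 971 does not ramify.
Compute (-146/971) via Euler: 825^((971-1)/2) mod 971 = 970, so (-146/971) = -1.
Legendre symbol -1 ⇒ 971 is inert.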